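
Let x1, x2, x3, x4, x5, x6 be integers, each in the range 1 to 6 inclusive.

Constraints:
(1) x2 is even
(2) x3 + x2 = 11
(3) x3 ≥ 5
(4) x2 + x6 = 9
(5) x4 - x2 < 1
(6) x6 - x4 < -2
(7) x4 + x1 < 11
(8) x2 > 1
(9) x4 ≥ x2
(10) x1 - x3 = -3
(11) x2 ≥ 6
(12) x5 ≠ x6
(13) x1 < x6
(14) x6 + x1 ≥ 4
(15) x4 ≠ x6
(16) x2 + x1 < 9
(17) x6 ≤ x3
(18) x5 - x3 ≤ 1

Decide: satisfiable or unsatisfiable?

Satisfiable

The assignment x1 = 2, x2 = 6, x3 = 5, x4 = 6, x5 = 5, x6 = 3 works:
  constraint 2 holds since x3 + x2 = 11.
  constraint 4 holds since x2 + x6 = 9.
The rest check out directly.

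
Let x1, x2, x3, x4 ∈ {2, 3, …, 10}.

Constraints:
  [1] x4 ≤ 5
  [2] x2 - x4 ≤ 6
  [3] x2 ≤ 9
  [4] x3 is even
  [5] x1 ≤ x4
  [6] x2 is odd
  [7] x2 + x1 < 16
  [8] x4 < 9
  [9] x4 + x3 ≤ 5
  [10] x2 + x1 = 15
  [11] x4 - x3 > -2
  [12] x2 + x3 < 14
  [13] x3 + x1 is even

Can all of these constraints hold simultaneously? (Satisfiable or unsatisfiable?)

Unsatisfiable

From constraint 3: x2 ≤ 9. From constraints 1 and 5: x1 ≤ x4 ≤ 5. Hence x2 + x1 ≤ 14. But constraint 10 requires x2 + x1 = 15, and 15 > 14. Contradiction.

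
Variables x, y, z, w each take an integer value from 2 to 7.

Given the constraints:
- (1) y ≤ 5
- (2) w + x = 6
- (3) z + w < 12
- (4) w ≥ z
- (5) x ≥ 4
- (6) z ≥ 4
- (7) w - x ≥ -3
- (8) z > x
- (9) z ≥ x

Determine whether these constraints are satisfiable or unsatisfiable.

From constraints 4 and 6: w ≥ z ≥ 4. From constraint 5: x ≥ 4. Hence w + x ≥ 8. But constraint 2 requires w + x = 6, and 6 < 8. Contradiction.

Unsatisfiable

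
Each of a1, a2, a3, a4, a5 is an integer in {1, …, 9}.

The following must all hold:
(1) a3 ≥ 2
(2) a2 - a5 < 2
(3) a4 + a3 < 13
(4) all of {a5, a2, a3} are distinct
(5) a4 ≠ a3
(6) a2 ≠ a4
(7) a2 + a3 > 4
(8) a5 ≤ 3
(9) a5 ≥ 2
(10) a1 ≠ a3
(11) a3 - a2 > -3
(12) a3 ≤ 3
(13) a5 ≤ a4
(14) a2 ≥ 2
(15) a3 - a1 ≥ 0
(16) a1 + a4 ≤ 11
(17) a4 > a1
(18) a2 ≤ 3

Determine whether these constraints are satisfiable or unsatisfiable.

Constraints 1, 8, 9, 12, 14, and 18 confine each of a5, a2, a3 to the 2 values {2, 3}.
Constraint 4 requires all 3 of them to be distinct, but only 2 values are available — impossible by the pigeonhole principle.

Unsatisfiable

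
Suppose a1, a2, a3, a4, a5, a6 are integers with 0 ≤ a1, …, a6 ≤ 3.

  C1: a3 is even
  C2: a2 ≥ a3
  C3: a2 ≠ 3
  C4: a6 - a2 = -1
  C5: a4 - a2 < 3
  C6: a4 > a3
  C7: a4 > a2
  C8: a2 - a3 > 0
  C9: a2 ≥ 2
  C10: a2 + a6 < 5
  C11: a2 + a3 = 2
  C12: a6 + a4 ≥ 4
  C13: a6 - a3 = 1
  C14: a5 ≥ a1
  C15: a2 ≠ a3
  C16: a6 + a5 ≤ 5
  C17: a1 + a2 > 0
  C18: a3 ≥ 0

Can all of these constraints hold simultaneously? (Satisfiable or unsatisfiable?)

Satisfiable

One satisfying assignment is a1 = 1, a2 = 2, a3 = 0, a4 = 3, a5 = 2, a6 = 1.
For the less obvious constraints — constraint 4: a6 - a2 = -1; constraint 5: a4 - a2 = 1; constraint 8: a2 - a3 = 2 — and the others hold by inspection.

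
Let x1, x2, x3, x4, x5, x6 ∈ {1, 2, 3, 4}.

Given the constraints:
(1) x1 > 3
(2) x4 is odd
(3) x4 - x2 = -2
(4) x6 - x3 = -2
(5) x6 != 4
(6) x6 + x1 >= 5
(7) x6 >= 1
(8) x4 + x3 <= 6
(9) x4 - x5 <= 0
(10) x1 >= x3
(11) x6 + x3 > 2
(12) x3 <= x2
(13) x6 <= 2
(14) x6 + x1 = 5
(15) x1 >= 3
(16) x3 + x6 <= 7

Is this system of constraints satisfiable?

Satisfiable

Setting (x1, x2, x3, x4, x5, x6) = (4, 3, 3, 1, 4, 1) satisfies everything: constraint 3: x4 - x2 = -2; constraint 4: x6 - x3 = -2, and the others follow.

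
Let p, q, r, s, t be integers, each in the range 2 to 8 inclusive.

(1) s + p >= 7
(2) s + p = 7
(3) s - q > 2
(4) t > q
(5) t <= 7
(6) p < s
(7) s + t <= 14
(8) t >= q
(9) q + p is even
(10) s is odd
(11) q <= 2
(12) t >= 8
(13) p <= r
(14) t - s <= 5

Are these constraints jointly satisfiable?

Unsatisfiable

From constraint 12: t ≥ 8. From constraint 5: t ≤ 7. But 7 < 8, so no value of t works.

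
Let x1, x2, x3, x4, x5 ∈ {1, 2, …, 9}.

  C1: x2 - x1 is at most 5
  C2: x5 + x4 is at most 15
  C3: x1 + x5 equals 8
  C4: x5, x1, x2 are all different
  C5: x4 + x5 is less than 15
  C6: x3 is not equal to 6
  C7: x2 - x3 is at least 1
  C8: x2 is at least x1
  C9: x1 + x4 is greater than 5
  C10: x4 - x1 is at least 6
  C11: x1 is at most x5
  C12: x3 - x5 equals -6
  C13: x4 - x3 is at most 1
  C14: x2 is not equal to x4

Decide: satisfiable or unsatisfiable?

Unsatisfiable

Constraints 1, 7, 10, and 13 give x3 − x4 ≥ -1, x4 − x1 ≥ 6, x1 − x2 ≥ -5, x2 − x3 ≥ 1.
Adding all 4 inequalities: the left sides telescope to 0, and the right sides sum to (-1) + 6 + (-5) + 1 = 1. So 0 ≥ 1, which is false.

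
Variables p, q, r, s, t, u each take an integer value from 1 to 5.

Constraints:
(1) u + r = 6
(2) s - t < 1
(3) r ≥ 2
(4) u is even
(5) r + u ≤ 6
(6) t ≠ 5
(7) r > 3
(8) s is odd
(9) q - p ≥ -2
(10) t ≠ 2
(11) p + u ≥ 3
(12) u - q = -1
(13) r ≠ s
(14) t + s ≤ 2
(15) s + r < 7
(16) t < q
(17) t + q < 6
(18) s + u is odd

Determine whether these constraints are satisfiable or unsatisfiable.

One satisfying assignment is p = 2, q = 3, r = 4, s = 1, t = 1, u = 2.
For the less obvious constraints — constraint 1: u + r = 6; constraint 2: s - t = 0 — and the others hold by inspection.

Satisfiable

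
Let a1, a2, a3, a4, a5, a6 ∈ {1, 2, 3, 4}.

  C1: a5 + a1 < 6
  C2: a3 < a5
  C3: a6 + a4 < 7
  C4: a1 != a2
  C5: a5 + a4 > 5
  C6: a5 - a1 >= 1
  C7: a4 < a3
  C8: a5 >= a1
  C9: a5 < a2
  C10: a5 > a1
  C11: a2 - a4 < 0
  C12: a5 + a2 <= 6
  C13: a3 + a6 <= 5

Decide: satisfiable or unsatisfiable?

Constraints 2, 7, 9, and 11 give a5 < a2, a2 < a4, a4 < a3, a3 < a5. Chaining: a5 < a2 < a4 < a3 < a5, which forces a5 < a5 — impossible.

Unsatisfiable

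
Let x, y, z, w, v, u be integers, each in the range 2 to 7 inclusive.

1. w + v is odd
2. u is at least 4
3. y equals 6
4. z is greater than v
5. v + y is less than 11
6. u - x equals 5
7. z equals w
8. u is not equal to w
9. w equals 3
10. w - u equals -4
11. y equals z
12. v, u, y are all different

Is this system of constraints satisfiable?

Constraint 3 fixes y = 6 and constraint 9 fixes w = 3. Constraints 7 and 11 give y = z = w, so y = w. But 6 ≠ 3 — contradiction.

Unsatisfiable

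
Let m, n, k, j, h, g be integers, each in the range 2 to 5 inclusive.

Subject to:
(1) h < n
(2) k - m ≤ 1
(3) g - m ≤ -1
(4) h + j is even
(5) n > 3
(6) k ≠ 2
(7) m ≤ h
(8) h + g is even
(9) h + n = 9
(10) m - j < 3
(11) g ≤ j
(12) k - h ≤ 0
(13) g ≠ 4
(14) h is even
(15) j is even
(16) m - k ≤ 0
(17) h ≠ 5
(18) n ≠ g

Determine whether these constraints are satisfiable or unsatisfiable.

Satisfiable

Take m = 4, n = 5, k = 4, j = 4, h = 4, g = 2. Then constraint 2: k - m = 0; constraint 3: g - m = -2, and every other listed constraint is also met.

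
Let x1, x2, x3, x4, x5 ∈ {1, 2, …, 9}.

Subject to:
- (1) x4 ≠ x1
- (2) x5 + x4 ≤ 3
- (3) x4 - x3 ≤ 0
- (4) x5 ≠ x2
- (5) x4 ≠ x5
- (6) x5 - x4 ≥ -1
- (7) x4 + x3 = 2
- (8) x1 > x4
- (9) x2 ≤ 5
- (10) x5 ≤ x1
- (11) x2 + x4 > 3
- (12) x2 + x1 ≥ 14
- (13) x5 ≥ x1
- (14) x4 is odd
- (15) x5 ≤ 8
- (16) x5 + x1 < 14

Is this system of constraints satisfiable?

Unsatisfiable

From constraint 9: x2 ≤ 5. From constraints 13 and 15: x1 ≤ x5 ≤ 8. Hence x2 + x1 ≤ 13. But constraint 12 requires x2 + x1 ≥ 14, and 14 > 13. Contradiction.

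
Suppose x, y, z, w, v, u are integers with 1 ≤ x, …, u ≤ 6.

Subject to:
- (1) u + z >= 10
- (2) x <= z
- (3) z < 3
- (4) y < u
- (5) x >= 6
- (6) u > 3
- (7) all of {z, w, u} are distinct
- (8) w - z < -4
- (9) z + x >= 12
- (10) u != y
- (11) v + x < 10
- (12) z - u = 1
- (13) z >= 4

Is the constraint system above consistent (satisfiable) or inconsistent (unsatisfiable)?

Unsatisfiable

From constraints 2 and 5: z ≥ x and x ≥ 6, so z ≥ 6. From constraint 3: z ≤ 2. But 2 < 6, so no value of z works.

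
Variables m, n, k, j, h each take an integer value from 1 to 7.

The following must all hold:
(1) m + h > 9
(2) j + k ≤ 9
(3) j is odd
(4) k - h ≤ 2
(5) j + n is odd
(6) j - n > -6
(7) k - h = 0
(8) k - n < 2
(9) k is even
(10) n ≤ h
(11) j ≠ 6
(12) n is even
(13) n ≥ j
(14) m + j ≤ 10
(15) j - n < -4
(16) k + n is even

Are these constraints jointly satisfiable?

Setting (m, n, k, j, h) = (6, 6, 6, 1, 6) satisfies everything: constraint 1: m + h = 12; constraint 2: j + k = 7, and the others follow.

Satisfiable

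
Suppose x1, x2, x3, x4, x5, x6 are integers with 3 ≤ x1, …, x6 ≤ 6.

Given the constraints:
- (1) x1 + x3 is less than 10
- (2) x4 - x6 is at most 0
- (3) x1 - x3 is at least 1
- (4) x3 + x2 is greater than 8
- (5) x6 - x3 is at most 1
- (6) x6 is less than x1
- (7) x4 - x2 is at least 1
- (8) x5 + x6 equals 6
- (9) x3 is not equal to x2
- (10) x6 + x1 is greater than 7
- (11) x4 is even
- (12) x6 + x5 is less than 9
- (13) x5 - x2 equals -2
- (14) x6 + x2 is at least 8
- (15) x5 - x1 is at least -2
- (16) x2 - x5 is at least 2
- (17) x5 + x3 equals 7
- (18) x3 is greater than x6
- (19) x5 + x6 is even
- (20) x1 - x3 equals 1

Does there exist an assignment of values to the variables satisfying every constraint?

Unsatisfiable

Constraints 2, 3, 5, 7, 15, and 16 give x4 − x2 ≥ 1, x2 − x5 ≥ 2, x5 − x1 ≥ -2, x1 − x3 ≥ 1, x3 − x6 ≥ -1, x6 − x4 ≥ 0.
Adding all 6 inequalities: the left sides telescope to 0, and the right sides sum to 1 + 2 + (-2) + 1 + (-1) + 0 = 1. So 0 ≥ 1, which is false.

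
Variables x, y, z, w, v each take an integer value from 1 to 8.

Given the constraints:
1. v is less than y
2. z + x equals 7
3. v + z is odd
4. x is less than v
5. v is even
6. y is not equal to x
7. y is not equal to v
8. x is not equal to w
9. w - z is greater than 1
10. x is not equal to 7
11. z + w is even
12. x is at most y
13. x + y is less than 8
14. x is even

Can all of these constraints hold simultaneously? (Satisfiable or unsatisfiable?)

Satisfiable

One satisfying assignment is x = 2, y = 5, z = 5, w = 7, v = 4.
For the less obvious constraints — constraint 2: z + x = 7; constraint 9: w - z = 2 — and the others hold by inspection.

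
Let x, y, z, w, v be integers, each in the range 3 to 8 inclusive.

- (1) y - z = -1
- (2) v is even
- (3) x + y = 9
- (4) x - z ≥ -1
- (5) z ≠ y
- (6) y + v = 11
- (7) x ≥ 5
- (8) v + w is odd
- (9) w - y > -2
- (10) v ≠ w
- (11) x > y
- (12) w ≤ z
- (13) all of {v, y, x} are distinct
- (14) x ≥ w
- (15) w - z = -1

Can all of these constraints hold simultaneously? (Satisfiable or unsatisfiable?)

Take x = 6, y = 3, z = 4, w = 3, v = 8. Then constraint 1: y - z = -1; constraint 3: x + y = 9, and every other listed constraint is also met.

Satisfiable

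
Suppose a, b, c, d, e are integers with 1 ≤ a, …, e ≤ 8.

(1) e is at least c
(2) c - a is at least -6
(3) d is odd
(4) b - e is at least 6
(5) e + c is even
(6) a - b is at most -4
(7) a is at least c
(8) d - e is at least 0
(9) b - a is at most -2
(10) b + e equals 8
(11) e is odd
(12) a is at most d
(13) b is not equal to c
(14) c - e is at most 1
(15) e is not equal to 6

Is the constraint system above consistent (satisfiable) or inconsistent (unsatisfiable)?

Constraints 2, 4, 9, and 14 give e − c ≥ -1, c − a ≥ -6, a − b ≥ 2, b − e ≥ 6.
Adding all 4 inequalities: the left sides telescope to 0, and the right sides sum to (-1) + (-6) + 2 + 6 = 1. So 0 ≥ 1, which is false.

Unsatisfiable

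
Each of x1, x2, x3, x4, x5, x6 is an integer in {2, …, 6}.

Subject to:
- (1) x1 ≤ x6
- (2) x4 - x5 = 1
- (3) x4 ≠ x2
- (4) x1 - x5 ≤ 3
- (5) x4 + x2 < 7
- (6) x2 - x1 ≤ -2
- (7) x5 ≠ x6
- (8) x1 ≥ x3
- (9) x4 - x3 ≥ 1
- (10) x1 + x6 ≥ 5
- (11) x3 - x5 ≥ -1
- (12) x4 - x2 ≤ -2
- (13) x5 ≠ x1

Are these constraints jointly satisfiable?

Unsatisfiable

Constraints 4, 6, 9, 11, and 12 give x2 − x4 ≥ 2, x4 − x3 ≥ 1, x3 − x5 ≥ -1, x5 − x1 ≥ -3, x1 − x2 ≥ 2.
Adding all 5 inequalities: the left sides telescope to 0, and the right sides sum to 2 + 1 + (-1) + (-3) + 2 = 1. So 0 ≥ 1, which is false.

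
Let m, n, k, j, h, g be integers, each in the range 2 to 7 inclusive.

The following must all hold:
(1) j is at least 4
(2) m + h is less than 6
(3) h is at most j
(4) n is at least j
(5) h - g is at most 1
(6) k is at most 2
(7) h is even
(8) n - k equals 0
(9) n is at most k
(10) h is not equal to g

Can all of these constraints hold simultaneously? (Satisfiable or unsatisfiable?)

Unsatisfiable

From constraints 1 and 4: n ≥ j and j ≥ 4, so n ≥ 4. From constraints 6 and 9: n ≤ k and k ≤ 2, so n ≤ 2. But 2 < 4, so no value of n works.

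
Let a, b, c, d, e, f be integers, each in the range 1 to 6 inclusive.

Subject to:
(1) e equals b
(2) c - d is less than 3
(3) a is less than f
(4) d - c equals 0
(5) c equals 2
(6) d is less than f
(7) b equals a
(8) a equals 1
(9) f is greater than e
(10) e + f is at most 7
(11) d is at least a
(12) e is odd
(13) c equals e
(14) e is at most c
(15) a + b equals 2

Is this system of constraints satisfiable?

Unsatisfiable

Constraint 5 fixes c = 2 and constraint 8 fixes a = 1. Constraints 1, 7, and 13 give c = e = b = a, so c = a. But 2 ≠ 1 — contradiction.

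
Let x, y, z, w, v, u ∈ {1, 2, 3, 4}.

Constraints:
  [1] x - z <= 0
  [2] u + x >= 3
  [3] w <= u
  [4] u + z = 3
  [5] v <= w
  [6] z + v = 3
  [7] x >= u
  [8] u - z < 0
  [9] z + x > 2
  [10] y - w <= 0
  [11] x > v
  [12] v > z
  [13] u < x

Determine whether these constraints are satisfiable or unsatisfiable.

Constraints 1, 3, 5, 12, and 13 give u < x, x ≤ z, z < v, v ≤ w, w ≤ u. Chaining: u < x ≤ z < v ≤ w ≤ u, which forces u < u — impossible.

Unsatisfiable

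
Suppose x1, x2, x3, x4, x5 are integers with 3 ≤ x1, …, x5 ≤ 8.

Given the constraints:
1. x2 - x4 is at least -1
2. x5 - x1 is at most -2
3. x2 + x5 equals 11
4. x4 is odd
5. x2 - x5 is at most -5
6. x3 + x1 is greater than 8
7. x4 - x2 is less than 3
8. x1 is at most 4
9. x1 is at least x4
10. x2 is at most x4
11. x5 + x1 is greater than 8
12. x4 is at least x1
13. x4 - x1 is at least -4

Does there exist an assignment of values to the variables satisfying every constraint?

Constraints 1, 2, 5, and 13 give x2 − x4 ≥ -1, x4 − x1 ≥ -4, x1 − x5 ≥ 2, x5 − x2 ≥ 5.
Adding all 4 inequalities: the left sides telescope to 0, and the right sides sum to (-1) + (-4) + 2 + 5 = 2. So 0 ≥ 2, which is false.

Unsatisfiable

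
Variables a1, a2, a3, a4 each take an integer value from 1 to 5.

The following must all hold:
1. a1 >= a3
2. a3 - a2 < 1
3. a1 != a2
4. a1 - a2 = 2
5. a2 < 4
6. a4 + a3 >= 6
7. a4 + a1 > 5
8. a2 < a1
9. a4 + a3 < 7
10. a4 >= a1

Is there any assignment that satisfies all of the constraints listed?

Try a1 = 3, a2 = 1, a3 = 1, a4 = 5.
Check constraint 2: a3 - a2 = 0; constraint 4: a1 - a2 = 2. The remaining constraints are straightforward to verify.

Satisfiable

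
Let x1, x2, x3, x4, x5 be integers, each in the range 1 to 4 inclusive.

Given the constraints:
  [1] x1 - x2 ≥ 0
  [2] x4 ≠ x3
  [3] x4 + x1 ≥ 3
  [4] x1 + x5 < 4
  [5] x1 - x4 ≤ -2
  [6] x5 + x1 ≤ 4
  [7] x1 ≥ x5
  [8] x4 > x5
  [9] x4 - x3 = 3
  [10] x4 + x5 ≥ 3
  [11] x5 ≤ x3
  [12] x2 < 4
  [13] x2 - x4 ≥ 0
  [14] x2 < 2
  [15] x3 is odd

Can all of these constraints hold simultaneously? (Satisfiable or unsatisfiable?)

Constraints 1, 5, and 13 give x2 − x4 ≥ 0, x4 − x1 ≥ 2, x1 − x2 ≥ 0.
Adding all 3 inequalities: the left sides telescope to 0, and the right sides sum to 0 + 2 + 0 = 2. So 0 ≥ 2, which is false.

Unsatisfiable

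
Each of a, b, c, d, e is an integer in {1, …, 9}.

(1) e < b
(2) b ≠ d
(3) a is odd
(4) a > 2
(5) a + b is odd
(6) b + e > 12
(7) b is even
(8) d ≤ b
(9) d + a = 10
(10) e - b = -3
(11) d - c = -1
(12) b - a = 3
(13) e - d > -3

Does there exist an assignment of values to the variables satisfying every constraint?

Satisfiable

Try a = 5, b = 8, c = 6, d = 5, e = 5.
Check constraint 6: b + e = 13; constraint 9: d + a = 10. The remaining constraints are straightforward to verify.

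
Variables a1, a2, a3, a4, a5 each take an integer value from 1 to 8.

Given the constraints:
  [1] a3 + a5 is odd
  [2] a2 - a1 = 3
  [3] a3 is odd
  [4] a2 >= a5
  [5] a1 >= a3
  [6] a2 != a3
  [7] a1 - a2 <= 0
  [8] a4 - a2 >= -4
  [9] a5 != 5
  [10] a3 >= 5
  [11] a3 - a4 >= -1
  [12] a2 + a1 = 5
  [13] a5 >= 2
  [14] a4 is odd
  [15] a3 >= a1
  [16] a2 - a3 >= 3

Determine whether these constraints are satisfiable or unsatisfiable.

Unsatisfiable

From constraints 4 and 13: a2 ≥ a5 ≥ 2. From constraints 5 and 10: a1 ≥ a3 ≥ 5. Hence a2 + a1 ≥ 7. But constraint 12 requires a2 + a1 = 5, and 5 < 7. Contradiction.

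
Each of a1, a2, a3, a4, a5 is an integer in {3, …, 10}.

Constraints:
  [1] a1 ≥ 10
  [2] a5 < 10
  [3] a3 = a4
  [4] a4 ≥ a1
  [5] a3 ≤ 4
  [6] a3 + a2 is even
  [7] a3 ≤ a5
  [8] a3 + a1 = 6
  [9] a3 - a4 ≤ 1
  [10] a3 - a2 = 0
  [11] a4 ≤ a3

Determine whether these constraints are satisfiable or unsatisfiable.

From constraints 1 and 4: a4 ≥ a1 and a1 ≥ 10, so a4 ≥ 10. From constraints 5 and 11: a4 ≤ a3 and a3 ≤ 4, so a4 ≤ 4. But 4 < 10, so no value of a4 works.

Unsatisfiable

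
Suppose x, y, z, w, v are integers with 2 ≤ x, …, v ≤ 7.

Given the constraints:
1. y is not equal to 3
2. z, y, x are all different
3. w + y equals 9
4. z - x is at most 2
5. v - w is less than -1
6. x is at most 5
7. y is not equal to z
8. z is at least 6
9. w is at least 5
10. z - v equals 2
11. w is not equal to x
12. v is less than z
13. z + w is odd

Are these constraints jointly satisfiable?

Satisfiable

Setting (x, y, z, w, v) = (4, 2, 6, 7, 4) satisfies everything: constraint 3: w + y = 9; constraint 4: z - x = 2, and the others follow.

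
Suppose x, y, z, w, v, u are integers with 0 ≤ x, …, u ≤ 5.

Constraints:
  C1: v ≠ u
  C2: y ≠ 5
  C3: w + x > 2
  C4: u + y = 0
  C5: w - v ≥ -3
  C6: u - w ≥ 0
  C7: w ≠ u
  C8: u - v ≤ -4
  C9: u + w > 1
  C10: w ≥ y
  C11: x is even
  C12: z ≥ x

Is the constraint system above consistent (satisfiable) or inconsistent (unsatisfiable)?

Constraints 5, 6, and 8 give v − u ≥ 4, u − w ≥ 0, w − v ≥ -3.
Adding all 3 inequalities: the left sides telescope to 0, and the right sides sum to 4 + 0 + (-3) = 1. So 0 ≥ 1, which is false.

Unsatisfiable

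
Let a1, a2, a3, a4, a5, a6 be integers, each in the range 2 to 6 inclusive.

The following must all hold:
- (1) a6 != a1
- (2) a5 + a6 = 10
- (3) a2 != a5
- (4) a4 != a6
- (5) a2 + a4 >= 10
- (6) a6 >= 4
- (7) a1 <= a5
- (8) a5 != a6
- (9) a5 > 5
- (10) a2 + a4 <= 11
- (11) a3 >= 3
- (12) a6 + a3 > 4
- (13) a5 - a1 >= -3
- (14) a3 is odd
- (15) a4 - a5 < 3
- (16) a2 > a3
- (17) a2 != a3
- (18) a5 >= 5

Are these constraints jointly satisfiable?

Try a1 = 6, a2 = 4, a3 = 3, a4 = 6, a5 = 6, a6 = 4.
Check constraint 2: a5 + a6 = 10; constraint 5: a2 + a4 = 10; constraint 10: a2 + a4 = 10. The remaining constraints are straightforward to verify.

Satisfiable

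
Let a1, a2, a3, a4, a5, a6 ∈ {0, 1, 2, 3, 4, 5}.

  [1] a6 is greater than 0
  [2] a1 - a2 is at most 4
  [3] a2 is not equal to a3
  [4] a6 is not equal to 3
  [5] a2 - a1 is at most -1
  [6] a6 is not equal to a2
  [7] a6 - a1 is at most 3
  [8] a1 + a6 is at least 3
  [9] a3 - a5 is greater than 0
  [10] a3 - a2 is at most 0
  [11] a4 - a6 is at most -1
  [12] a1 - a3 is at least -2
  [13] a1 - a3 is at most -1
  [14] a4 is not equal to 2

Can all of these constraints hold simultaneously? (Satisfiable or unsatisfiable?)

Constraints 5, 10, and 13 give a2 − a3 ≥ 0, a3 − a1 ≥ 1, a1 − a2 ≥ 1.
Adding all 3 inequalities: the left sides telescope to 0, and the right sides sum to 0 + 1 + 1 = 2. So 0 ≥ 2, which is false.

Unsatisfiable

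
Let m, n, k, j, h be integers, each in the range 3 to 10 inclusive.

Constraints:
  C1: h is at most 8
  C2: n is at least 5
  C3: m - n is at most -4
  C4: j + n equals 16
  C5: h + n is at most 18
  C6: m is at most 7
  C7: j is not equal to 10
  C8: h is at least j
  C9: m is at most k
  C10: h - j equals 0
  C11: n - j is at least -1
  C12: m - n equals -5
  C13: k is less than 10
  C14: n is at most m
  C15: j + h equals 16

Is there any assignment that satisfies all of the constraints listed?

From constraints 1 and 8: j ≤ h ≤ 8. From constraints 6 and 14: n ≤ m ≤ 7. Hence j + n ≤ 15. But constraint 4 requires j + n = 16, and 16 > 15. Contradiction.

Unsatisfiable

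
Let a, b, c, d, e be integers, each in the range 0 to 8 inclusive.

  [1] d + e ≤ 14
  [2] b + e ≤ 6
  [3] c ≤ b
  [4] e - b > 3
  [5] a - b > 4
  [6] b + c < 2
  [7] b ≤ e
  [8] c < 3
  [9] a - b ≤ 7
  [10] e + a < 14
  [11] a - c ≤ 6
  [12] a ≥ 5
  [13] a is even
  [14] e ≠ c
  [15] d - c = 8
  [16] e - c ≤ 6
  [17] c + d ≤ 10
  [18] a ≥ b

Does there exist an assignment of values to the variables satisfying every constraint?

Try a = 6, b = 0, c = 0, d = 8, e = 6.
Check constraint 1: d + e = 14; constraint 2: b + e = 6; constraint 4: e - b = 6. The remaining constraints are straightforward to verify.

Satisfiable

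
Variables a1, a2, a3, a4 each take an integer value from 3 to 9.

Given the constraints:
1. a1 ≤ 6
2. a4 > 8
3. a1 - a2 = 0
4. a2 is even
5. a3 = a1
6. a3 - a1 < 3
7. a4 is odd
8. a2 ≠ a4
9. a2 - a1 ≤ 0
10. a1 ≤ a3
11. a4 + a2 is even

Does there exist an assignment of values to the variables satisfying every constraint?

Constraint 7 makes a4 odd and constraint 4 makes a2 even, so a4 + a2 must be odd. Constraint 11 says a4 + a2 is even — contradiction.

Unsatisfiable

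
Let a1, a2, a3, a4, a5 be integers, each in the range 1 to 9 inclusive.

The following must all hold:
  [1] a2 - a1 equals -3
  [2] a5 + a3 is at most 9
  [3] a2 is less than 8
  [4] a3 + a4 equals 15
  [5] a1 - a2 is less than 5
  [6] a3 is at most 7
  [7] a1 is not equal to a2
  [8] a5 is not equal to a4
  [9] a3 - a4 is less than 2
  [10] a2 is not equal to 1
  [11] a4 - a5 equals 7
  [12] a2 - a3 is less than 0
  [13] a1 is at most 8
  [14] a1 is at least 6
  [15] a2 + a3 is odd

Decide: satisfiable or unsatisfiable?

One satisfying assignment is a1 = 7, a2 = 4, a3 = 7, a4 = 8, a5 = 1.
For the less obvious constraints — constraint 1: a2 - a1 = -3; constraint 2: a5 + a3 = 8; constraint 4: a3 + a4 = 15 — and the others hold by inspection.

Satisfiable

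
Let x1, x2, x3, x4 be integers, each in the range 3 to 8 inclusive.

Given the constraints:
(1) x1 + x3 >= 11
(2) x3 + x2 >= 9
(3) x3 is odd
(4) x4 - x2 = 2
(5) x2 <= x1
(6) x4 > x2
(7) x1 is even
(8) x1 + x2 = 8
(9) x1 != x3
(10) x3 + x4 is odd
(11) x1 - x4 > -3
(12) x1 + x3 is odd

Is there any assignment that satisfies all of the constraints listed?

Try x1 = 4, x2 = 4, x3 = 7, x4 = 6.
Check constraint 1: x1 + x3 = 11; constraint 2: x3 + x2 = 11; constraint 4: x4 - x2 = 2. The remaining constraints are straightforward to verify.

Satisfiable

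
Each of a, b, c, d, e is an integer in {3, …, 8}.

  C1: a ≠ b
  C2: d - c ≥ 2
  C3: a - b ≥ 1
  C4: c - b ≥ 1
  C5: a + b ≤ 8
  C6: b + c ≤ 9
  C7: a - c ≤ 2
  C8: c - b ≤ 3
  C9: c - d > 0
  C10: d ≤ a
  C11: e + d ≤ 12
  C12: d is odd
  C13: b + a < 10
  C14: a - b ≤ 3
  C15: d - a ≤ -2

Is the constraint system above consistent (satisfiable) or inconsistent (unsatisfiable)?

Unsatisfiable

Constraints 2, 4, 14, and 15 give a − d ≥ 2, d − c ≥ 2, c − b ≥ 1, b − a ≥ -3.
Adding all 4 inequalities: the left sides telescope to 0, and the right sides sum to 2 + 2 + 1 + (-3) = 2. So 0 ≥ 2, which is false.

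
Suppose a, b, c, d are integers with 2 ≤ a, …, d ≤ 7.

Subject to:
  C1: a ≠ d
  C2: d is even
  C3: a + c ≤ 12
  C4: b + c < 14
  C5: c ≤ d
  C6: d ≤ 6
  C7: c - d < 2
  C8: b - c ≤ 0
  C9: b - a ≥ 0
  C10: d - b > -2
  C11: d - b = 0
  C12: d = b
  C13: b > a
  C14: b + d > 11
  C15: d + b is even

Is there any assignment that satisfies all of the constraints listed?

Try a = 3, b = 6, c = 6, d = 6.
Check constraint 3: a + c = 9; constraint 4: b + c = 12; constraint 7: c - d = 0. The remaining constraints are straightforward to verify.

Satisfiable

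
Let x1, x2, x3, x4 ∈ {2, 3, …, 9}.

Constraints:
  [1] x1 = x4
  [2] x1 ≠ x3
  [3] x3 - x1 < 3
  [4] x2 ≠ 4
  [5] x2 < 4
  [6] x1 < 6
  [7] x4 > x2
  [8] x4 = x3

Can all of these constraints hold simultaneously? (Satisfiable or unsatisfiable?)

From constraints 1 and 8, x1 = x4 = x3, so x1 = x3. But constraint 2 says x1 ≠ x3. Contradiction.

Unsatisfiable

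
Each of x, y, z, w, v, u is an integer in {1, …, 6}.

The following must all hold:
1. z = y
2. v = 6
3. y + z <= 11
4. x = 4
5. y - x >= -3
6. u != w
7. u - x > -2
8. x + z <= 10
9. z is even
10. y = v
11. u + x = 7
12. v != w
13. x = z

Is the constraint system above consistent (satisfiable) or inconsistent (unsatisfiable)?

Unsatisfiable

Constraint 4 fixes x = 4 and constraint 2 fixes v = 6. Constraints 1, 10, and 13 give x = z = y = v, so x = v. But 4 ≠ 6 — contradiction.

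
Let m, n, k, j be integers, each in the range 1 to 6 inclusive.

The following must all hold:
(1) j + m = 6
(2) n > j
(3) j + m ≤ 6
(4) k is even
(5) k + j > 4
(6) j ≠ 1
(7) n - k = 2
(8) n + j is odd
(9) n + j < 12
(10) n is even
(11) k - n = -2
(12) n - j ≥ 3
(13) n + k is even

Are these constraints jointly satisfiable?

Setting (m, n, k, j) = (3, 6, 4, 3) satisfies everything: constraint 1: j + m = 6; constraint 3: j + m = 6; constraint 5: k + j = 7, and the others follow.

Satisfiable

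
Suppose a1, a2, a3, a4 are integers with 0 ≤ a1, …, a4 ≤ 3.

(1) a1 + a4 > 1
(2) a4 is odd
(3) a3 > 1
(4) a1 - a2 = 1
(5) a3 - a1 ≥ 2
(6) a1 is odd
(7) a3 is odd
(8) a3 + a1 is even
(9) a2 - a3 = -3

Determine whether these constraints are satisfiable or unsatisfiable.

Take a1 = 1, a2 = 0, a3 = 3, a4 = 1. Then constraint 1: a1 + a4 = 2; constraint 4: a1 - a2 = 1; constraint 5: a3 - a1 = 2, and every other listed constraint is also met.

Satisfiable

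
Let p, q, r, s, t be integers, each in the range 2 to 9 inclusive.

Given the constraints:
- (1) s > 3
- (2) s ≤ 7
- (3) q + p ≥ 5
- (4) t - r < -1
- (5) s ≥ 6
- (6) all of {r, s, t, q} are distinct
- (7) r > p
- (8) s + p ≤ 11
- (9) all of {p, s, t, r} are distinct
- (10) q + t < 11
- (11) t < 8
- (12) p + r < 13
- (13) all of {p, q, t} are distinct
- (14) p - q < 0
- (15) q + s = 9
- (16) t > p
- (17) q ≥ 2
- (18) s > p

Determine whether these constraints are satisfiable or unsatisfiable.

Satisfiable

Setting (p, q, r, s, t) = (2, 3, 9, 6, 7) satisfies everything: constraint 3: q + p = 5; constraint 4: t - r = -2; constraint 8: s + p = 8, and the others follow.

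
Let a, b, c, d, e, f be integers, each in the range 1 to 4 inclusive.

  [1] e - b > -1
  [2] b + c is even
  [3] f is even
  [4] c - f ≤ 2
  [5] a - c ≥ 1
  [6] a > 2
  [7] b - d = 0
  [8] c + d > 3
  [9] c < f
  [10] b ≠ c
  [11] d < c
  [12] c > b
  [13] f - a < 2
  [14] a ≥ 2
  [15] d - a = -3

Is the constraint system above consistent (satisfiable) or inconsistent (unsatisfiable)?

Satisfiable

One satisfying assignment is a = 4, b = 1, c = 3, d = 1, e = 2, f = 4.
For the less obvious constraints — constraint 1: e - b = 1; constraint 4: c - f = -1 — and the others hold by inspection.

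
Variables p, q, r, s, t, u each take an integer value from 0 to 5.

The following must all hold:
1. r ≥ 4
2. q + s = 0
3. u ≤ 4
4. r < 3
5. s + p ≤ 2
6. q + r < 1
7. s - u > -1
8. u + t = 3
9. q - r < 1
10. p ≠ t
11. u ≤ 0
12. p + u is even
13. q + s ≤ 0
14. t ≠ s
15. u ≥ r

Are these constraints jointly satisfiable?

Unsatisfiable

From constraint 1: r ≥ 4. From constraints 11 and 15: r ≤ u and u ≤ 0, so r ≤ 0. But 0 < 4, so no value of r works.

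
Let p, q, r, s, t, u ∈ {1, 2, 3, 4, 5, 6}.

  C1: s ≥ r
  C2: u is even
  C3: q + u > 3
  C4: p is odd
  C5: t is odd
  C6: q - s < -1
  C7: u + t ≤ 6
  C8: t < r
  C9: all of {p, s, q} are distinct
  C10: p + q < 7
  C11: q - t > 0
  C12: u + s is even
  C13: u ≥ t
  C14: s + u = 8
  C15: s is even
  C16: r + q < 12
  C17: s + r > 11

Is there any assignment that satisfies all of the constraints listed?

Satisfiable

Try p = 1, q = 3, r = 6, s = 6, t = 1, u = 2.
Check constraint 3: q + u = 5; constraint 6: q - s = -3; constraint 7: u + t = 3. The remaining constraints are straightforward to verify.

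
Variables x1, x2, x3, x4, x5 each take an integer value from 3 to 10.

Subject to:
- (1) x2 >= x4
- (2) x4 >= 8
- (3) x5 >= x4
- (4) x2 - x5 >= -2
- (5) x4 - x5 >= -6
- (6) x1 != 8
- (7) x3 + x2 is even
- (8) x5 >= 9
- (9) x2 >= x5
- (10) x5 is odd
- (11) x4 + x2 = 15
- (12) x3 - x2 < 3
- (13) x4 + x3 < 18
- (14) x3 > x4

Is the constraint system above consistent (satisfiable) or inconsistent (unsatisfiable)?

From constraint 2: x4 ≥ 8. From constraints 8 and 9: x2 ≥ x5 ≥ 9. Hence x4 + x2 ≥ 17. But constraint 11 requires x4 + x2 = 15, and 15 < 17. Contradiction.

Unsatisfiable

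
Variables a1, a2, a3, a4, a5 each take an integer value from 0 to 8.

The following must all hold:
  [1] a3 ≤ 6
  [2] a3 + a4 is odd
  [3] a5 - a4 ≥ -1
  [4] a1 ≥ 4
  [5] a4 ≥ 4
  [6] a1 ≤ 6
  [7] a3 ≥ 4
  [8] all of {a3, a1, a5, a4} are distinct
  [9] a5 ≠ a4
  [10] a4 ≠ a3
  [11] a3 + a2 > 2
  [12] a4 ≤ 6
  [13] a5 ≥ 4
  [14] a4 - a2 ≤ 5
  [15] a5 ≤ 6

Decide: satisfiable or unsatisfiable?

Unsatisfiable

Constraints 1, 4, 5, 6, 7, 12, 13, and 15 confine each of a3, a1, a5, a4 to the 3 values {4, …, 6}.
Constraint 8 requires all 4 of them to be distinct, but only 3 values are available — impossible by the pigeonhole principle.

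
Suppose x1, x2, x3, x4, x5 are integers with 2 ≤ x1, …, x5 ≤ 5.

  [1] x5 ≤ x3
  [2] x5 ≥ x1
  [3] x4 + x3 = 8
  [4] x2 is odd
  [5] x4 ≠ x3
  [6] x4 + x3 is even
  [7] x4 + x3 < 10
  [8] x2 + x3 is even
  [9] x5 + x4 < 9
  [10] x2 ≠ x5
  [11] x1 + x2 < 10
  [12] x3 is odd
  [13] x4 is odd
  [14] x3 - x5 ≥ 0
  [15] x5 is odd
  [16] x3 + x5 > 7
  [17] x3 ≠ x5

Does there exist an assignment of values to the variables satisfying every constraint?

Satisfiable

Take x1 = 2, x2 = 5, x3 = 5, x4 = 3, x5 = 3. Then constraint 3: x4 + x3 = 8; constraint 7: x4 + x3 = 8; constraint 9: x5 + x4 = 6, and every other listed constraint is also met.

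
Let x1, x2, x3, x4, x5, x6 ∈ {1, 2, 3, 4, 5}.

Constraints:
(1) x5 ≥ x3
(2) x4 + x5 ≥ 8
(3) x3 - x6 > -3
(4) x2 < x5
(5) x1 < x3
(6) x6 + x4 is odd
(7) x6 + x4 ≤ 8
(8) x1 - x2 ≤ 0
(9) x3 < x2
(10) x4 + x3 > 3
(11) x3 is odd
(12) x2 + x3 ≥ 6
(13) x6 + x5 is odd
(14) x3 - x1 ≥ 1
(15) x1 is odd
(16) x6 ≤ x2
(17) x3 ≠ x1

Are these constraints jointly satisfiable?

Satisfiable

Try x1 = 1, x2 = 4, x3 = 3, x4 = 3, x5 = 5, x6 = 4.
Check constraint 2: x4 + x5 = 8; constraint 3: x3 - x6 = -1; constraint 7: x6 + x4 = 7. The remaining constraints are straightforward to verify.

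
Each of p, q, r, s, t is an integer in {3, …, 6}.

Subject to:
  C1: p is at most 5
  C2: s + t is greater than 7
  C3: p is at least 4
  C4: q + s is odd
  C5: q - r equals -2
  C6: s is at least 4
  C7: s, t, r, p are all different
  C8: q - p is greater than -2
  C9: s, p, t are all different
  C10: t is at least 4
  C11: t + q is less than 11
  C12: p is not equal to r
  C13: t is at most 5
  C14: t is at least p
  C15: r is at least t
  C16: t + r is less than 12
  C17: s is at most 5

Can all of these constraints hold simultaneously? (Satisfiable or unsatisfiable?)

Constraints 1, 3, 6, 10, 13, and 17 confine each of s, p, t to the 2 values {4, 5}.
Constraint 9 requires all 3 of them to be distinct, but only 2 values are available — impossible by the pigeonhole principle.

Unsatisfiable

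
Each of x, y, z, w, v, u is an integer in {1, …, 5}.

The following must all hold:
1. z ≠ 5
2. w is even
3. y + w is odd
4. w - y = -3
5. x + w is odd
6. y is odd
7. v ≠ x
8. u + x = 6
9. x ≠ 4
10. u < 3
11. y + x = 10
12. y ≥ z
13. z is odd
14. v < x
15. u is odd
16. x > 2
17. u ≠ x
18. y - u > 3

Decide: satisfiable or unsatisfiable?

Satisfiable

Try x = 5, y = 5, z = 3, w = 2, v = 3, u = 1.
Check constraint 4: w - y = -3; constraint 8: u + x = 6; constraint 11: y + x = 10. The remaining constraints are straightforward to verify.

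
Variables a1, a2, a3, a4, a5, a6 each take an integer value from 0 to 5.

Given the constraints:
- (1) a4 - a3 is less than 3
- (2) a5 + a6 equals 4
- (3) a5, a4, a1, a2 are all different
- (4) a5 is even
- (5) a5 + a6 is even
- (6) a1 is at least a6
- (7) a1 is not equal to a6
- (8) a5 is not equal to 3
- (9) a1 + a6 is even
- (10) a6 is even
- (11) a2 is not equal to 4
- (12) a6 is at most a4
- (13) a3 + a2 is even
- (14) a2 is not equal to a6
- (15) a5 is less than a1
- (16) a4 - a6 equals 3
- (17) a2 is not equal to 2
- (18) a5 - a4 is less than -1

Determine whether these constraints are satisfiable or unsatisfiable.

Satisfiable

One satisfying assignment is a1 = 4, a2 = 3, a3 = 5, a4 = 5, a5 = 2, a6 = 2.
For the less obvious constraints — constraint 1: a4 - a3 = 0; constraint 2: a5 + a6 = 4; constraint 16: a4 - a6 = 3 — and the others hold by inspection.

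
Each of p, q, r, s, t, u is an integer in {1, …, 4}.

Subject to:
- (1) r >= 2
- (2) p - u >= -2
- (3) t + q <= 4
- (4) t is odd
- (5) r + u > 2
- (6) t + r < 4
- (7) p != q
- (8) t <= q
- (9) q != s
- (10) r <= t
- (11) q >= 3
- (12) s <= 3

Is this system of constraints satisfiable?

From constraints 1 and 10: t ≥ r ≥ 2. From constraint 11: q ≥ 3. Hence t + q ≥ 5. But constraint 3 requires t + q ≤ 4, and 4 < 5. Contradiction.

Unsatisfiable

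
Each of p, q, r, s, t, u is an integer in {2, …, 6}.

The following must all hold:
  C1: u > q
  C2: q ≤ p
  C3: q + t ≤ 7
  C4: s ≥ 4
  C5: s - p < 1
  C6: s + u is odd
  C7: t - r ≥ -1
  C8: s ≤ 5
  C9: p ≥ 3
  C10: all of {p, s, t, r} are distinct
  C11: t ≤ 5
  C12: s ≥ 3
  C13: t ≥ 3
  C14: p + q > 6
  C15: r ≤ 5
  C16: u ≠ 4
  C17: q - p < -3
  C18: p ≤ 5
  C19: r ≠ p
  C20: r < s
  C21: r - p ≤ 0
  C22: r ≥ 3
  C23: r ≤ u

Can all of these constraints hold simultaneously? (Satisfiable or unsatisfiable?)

Constraints 8, 9, 11, 12, 13, 15, 18, and 22 confine each of p, s, t, r to the 3 values {3, …, 5}.
Constraint 10 requires all 4 of them to be distinct, but only 3 values are available — impossible by the pigeonhole principle.

Unsatisfiable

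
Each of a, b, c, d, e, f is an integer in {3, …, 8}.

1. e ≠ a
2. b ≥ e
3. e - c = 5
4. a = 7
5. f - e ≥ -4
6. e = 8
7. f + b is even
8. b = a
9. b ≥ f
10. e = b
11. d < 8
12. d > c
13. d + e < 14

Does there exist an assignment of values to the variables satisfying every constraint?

Unsatisfiable

Constraint 6 fixes e = 8 and constraint 4 fixes a = 7. Constraints 8 and 10 give e = b = a, so e = a. But 8 ≠ 7 — contradiction.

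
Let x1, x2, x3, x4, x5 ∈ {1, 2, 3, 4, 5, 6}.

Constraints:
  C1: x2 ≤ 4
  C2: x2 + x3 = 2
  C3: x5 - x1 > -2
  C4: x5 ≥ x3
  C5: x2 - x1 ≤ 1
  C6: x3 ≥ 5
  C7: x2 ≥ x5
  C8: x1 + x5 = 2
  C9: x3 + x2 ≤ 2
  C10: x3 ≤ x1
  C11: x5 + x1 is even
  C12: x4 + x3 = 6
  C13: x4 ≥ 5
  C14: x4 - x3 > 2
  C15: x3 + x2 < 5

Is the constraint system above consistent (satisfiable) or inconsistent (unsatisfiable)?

Unsatisfiable

From constraints 4 and 6: x5 ≥ x3 and x3 ≥ 5, so x5 ≥ 5. From constraints 1 and 7: x5 ≤ x2 and x2 ≤ 4, so x5 ≤ 4. But 4 < 5, so no value of x5 works.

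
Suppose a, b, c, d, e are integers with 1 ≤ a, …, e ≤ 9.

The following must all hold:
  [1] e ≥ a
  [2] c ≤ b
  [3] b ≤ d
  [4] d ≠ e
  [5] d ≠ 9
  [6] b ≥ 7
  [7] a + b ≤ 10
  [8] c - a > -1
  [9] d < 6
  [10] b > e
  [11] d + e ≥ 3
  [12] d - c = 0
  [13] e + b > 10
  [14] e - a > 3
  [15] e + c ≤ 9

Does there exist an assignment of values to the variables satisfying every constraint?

Unsatisfiable

From constraints 3 and 6: d ≥ b and b ≥ 7, so d ≥ 7. From constraint 9: d ≤ 5. But 5 < 7, so no value of d works.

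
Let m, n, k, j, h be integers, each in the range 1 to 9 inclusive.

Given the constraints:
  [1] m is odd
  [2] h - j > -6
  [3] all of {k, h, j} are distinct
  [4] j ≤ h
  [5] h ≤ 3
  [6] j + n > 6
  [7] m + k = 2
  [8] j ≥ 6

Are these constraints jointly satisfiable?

From constraint 8: j ≥ 6. From constraints 4 and 5: j ≤ h and h ≤ 3, so j ≤ 3. But 3 < 6, so no value of j works.

Unsatisfiable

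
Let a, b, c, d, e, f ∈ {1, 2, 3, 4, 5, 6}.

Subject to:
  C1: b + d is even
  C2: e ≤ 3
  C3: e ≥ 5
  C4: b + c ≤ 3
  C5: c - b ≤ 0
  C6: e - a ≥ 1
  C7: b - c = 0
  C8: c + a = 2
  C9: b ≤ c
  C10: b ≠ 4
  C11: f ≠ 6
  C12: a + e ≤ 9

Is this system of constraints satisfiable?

From constraint 3: e ≥ 5. From constraint 2: e ≤ 3. But 3 < 5, so no value of e works.

Unsatisfiable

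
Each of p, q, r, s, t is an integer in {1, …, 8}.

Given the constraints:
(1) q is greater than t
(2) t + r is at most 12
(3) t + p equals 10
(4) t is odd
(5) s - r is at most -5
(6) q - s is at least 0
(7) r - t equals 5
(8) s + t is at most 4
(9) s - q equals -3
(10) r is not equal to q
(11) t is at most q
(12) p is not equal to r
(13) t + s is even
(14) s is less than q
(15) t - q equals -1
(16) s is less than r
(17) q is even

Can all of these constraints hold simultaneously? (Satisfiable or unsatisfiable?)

The assignment p = 7, q = 4, r = 8, s = 1, t = 3 works:
  constraint 2 holds since t + r = 11.
  constraint 3 holds since t + p = 10.
The rest check out directly.

Satisfiable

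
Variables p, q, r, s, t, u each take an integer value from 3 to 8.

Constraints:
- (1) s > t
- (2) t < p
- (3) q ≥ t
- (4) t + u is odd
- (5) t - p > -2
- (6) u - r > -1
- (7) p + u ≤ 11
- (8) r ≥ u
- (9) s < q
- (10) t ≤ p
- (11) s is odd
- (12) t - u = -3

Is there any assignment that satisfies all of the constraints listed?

Satisfiable

Try p = 4, q = 6, r = 6, s = 5, t = 3, u = 6.
Check constraint 5: t - p = -1; constraint 6: u - r = 0. The remaining constraints are straightforward to verify.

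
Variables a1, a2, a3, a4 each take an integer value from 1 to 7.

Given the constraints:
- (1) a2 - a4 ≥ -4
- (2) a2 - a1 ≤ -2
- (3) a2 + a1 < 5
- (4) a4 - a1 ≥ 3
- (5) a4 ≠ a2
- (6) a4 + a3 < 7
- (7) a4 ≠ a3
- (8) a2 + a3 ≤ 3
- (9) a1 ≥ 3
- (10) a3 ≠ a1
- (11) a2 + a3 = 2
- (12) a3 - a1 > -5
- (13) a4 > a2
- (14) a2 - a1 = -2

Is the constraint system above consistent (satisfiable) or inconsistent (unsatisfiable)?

Constraints 1, 2, and 4 give a2 − a4 ≥ -4, a4 − a1 ≥ 3, a1 − a2 ≥ 2.
Adding all 3 inequalities: the left sides telescope to 0, and the right sides sum to (-4) + 3 + 2 = 1. So 0 ≥ 1, which is false.

Unsatisfiable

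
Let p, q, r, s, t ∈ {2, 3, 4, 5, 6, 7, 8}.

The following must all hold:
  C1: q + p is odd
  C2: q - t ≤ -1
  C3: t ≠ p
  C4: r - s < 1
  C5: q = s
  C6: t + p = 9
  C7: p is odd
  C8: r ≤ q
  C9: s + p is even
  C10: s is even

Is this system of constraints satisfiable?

Unsatisfiable

Constraint 10 makes s even and constraint 7 makes p odd, so s + p must be odd. Constraint 9 says s + p is even — contradiction.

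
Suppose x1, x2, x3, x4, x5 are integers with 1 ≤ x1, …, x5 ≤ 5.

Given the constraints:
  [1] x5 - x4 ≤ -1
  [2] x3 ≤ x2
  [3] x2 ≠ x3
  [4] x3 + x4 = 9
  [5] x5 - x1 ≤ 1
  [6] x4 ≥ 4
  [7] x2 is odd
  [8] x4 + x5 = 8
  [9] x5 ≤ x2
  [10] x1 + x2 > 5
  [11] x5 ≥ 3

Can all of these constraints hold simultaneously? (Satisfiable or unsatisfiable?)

Try x1 = 2, x2 = 5, x3 = 4, x4 = 5, x5 = 3.
Check constraint 1: x5 - x4 = -2; constraint 4: x3 + x4 = 9; constraint 5: x5 - x1 = 1. The remaining constraints are straightforward to verify.

Satisfiable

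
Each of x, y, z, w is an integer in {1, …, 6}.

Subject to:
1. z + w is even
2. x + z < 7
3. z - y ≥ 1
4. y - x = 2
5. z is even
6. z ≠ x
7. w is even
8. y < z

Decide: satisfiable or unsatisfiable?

Satisfiable

Try x = 1, y = 3, z = 4, w = 6.
Check constraint 2: x + z = 5; constraint 3: z - y = 1. The remaining constraints are straightforward to verify.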